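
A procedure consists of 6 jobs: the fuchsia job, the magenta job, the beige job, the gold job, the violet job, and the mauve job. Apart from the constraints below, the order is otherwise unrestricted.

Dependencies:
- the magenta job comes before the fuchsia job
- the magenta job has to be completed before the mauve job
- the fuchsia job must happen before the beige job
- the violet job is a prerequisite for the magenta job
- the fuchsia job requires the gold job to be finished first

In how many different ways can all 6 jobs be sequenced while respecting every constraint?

The jobs with no prerequisites are the gold job, the violet job; any of them can be placed first.
Systematically extending each partial ordering one job at a time and counting, there are 10 complete orderings.

10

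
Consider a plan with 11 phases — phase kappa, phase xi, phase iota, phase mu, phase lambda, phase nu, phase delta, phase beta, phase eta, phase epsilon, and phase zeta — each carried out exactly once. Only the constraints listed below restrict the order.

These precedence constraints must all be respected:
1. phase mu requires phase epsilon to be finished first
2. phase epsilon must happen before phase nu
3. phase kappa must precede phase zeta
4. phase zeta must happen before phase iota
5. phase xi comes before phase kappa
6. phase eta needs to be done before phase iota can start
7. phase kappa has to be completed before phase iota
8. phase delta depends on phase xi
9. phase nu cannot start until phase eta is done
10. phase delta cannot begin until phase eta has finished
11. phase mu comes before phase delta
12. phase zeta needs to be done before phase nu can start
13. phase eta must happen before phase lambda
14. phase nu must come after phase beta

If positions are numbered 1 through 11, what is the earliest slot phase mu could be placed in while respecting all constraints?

Working backwards through the constraints from phase mu, its only required predecessor is phase epsilon.
So at minimum 1 phase comes before phase mu, putting phase mu no earlier than position 2. That position is achievable by scheduling exactly that predecessor first.

2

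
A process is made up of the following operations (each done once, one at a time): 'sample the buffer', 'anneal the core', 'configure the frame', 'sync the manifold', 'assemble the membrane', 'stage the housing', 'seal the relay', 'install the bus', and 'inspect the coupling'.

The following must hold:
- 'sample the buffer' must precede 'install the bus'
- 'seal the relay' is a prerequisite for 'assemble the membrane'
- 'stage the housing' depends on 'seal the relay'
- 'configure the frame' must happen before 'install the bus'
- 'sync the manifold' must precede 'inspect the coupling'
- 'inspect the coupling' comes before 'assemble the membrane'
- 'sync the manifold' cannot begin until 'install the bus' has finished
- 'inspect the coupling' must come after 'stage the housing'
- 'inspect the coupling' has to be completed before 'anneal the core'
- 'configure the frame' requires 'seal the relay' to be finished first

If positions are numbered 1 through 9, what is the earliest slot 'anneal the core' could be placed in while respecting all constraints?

Working backwards through the constraints from 'anneal the core', its full set of required predecessors is 'sample the buffer', 'configure the frame', 'sync the manifold', 'stage the housing', 'seal the relay', 'install the bus', 'inspect the coupling' — 7 of them.
With 7 mandatory predecessors, the earliest 'anneal the core' can sit is position 7+1 = 8, and placing just those 7 first achieves it.

8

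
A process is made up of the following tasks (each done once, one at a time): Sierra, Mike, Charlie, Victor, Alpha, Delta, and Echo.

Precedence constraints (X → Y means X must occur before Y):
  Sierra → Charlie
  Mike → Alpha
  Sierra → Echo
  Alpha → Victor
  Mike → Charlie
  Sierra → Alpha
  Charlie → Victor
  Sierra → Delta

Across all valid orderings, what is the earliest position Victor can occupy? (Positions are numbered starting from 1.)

5

The tasks that are forced before Victor, directly or transitively, are Sierra, Mike, Charlie, Alpha. That's 4 tasks.
With 4 mandatory predecessors, the earliest Victor can sit is position 4+1 = 5, and placing just those 4 first achieves it.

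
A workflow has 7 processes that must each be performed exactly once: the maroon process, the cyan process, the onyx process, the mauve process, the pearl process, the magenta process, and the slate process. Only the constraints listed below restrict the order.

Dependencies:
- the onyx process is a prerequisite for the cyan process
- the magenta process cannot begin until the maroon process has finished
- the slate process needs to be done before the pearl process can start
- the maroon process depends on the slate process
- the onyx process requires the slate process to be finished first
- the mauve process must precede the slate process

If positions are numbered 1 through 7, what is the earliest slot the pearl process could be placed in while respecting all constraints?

3

The processes that are forced before the pearl process, directly or transitively, are the mauve process, the slate process. That's 2 processes.
With 2 mandatory predecessors, the earliest the pearl process can sit is position 2+1 = 3, and placing just those 2 first achieves it.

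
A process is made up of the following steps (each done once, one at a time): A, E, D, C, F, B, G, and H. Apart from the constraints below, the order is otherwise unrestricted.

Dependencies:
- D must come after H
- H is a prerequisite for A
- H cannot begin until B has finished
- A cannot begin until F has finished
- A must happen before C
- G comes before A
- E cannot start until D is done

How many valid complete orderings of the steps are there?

106

The steps with no prerequisites are F, B, G; any of them can be placed first.
Enumerating by repeatedly choosing an available step (one whose prerequisites are all placed) gives 106 distinct complete orderings.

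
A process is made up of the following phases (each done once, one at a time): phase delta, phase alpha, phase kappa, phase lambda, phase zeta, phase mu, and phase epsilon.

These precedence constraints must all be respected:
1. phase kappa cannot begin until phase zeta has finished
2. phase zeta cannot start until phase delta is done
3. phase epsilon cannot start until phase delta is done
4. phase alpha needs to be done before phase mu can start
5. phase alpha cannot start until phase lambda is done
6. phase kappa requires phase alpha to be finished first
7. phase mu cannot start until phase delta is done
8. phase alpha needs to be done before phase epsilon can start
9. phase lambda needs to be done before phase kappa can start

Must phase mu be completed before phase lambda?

In fact the dependencies run the other way: phase lambda → phase alpha → phase mu.
So phase mu never precedes phase lambda.

No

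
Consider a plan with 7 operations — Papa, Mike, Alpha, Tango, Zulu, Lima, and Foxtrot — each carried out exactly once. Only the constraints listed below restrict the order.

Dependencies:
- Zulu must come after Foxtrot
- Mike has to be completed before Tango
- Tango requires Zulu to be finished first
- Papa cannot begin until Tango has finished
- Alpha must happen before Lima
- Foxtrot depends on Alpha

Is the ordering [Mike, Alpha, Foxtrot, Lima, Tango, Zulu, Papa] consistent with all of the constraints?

No

The sequence places Tango ahead of Zulu.
Since Zulu is required before Tango, the ordering is invalid.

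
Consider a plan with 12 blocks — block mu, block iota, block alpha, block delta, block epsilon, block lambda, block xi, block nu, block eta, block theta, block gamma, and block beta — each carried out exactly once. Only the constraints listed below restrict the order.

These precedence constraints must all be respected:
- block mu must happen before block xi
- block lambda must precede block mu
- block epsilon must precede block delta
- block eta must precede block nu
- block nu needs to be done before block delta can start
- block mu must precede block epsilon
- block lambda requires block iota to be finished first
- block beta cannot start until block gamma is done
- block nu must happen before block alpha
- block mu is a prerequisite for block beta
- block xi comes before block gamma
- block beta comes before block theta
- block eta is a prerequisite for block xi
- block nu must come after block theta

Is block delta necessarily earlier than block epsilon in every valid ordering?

No

In fact the dependencies run the other way: block epsilon → block delta.
So block delta does not have to come before block epsilon — it cannot.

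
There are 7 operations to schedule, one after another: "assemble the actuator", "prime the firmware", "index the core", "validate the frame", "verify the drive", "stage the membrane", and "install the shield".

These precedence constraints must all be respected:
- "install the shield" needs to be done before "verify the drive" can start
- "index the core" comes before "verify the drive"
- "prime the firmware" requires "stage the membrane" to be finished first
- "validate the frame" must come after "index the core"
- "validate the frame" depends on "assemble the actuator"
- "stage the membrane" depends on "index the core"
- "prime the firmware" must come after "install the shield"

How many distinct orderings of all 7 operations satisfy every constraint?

154

3 operations have no prerequisites ("assemble the actuator", "index the core", "install the shield"), so any of them could come first.
Enumerating by repeatedly choosing an available operation (one whose prerequisites are all placed) gives 154 distinct complete orderings.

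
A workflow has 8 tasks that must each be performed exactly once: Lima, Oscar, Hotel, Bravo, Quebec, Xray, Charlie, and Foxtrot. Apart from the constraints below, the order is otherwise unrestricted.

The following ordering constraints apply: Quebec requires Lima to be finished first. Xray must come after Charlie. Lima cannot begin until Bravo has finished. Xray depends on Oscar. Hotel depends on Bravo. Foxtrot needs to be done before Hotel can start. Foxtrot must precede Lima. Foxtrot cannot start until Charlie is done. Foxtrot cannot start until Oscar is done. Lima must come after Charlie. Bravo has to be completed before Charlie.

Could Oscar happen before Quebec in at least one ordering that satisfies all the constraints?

Yes

The constraints force Oscar before Quebec, so yes — every valid ordering has Oscar earlier.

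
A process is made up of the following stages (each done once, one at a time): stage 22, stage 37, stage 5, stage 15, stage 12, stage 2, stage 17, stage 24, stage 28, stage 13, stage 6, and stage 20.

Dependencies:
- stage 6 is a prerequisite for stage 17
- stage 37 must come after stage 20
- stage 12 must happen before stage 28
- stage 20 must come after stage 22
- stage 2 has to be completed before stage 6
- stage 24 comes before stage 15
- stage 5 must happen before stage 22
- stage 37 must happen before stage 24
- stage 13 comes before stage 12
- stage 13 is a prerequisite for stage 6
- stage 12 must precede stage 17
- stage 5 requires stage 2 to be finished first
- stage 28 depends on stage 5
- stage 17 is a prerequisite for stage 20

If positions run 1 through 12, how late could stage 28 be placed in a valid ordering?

Stage 28 has no required successors, so nothing stops it from going last (position 12).

12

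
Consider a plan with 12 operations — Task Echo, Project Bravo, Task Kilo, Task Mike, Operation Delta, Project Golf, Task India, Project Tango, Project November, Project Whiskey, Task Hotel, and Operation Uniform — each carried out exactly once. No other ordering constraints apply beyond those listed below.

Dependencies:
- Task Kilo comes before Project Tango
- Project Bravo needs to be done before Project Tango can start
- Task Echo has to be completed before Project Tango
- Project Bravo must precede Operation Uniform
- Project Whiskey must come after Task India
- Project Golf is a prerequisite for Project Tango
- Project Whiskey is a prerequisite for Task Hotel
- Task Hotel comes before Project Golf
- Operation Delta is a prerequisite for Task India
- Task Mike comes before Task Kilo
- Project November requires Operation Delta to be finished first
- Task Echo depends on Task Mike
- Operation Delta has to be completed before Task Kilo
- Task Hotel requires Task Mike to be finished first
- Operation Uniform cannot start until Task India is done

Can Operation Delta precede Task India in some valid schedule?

Every valid ordering already has Operation Delta before Task India (the constraints require it), so in particular at least one does.

Yes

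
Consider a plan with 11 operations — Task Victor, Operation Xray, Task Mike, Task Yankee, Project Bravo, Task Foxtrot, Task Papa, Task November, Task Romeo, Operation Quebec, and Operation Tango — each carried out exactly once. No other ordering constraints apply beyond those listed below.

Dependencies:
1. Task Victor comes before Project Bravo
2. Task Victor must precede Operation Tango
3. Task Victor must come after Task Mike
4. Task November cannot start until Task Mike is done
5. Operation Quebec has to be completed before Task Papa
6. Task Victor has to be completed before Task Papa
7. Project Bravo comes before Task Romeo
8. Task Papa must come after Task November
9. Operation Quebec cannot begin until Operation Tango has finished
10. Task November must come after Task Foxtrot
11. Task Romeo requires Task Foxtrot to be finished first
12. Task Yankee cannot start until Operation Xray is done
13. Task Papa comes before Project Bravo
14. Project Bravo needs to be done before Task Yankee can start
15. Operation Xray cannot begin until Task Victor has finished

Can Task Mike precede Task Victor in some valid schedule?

Yes

Every valid ordering already has Task Mike before Task Victor (the constraints require it), so in particular at least one does.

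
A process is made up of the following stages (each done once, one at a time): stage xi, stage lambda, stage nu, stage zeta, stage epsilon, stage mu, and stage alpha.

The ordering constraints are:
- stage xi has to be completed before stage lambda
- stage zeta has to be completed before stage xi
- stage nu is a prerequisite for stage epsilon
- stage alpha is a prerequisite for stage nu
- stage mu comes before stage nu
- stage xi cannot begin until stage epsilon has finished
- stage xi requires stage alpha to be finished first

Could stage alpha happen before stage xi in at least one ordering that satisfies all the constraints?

Yes

The constraints force stage alpha before stage xi, so yes — every valid ordering has stage alpha earlier.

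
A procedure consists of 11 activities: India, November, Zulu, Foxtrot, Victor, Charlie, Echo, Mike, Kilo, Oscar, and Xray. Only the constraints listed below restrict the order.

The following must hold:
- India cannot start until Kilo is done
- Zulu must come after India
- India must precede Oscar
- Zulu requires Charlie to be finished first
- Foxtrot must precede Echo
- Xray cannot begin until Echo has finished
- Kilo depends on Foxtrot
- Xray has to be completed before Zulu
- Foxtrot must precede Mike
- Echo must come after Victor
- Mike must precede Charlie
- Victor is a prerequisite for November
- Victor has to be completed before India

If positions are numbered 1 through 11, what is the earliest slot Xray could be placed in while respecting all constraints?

4

Every activity that must precede Xray has to come before it. Tracing all chains that end at Xray, those activities are: Foxtrot, Victor, Echo — 3 in total.
So at minimum 3 activities come before Xray, putting Xray no earlier than position 4. That position is achievable by scheduling exactly those predecessors first.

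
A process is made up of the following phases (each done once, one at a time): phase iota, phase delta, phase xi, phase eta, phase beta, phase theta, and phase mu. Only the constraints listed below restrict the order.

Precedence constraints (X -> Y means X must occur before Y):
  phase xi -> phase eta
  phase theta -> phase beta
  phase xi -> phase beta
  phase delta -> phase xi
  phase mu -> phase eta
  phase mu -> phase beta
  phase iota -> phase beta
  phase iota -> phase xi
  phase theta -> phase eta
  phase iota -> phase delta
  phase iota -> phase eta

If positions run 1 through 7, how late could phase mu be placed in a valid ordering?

5

The phases that are forced after phase mu, directly or by a chain of constraints, are phase eta, phase beta. That's 2 phases.
So at least 2 phases follow phase mu, putting phase mu no later than position 5. That position is achievable by scheduling everything else first.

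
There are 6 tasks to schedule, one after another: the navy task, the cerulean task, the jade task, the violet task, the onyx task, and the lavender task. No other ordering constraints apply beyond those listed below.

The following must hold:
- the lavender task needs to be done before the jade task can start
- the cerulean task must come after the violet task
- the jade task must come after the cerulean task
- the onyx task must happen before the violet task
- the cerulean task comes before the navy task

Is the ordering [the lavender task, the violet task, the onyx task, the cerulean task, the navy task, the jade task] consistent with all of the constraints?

The sequence places the violet task ahead of the onyx task.
But one of the constraints requires the onyx task before the violet task, so this ordering violates it.

No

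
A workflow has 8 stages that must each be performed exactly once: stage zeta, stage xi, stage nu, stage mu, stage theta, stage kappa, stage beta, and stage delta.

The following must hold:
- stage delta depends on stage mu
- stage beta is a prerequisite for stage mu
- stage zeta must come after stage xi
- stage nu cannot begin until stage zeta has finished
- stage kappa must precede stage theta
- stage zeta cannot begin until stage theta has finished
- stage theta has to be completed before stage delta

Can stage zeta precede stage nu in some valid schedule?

Stage zeta is actually forced before stage nu by the constraints, so certainly some valid ordering has stage zeta first.

Yes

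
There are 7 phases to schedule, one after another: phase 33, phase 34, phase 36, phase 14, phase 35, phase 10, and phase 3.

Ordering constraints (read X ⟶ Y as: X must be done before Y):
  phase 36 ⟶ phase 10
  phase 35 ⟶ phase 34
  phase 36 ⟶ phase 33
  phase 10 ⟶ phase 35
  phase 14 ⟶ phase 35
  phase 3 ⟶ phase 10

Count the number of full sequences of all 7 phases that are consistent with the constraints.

41

3 phases have no prerequisites (phase 36, phase 14, phase 3), so any of them could come first.
Counting all ways to extend the partial order to a total order gives 41.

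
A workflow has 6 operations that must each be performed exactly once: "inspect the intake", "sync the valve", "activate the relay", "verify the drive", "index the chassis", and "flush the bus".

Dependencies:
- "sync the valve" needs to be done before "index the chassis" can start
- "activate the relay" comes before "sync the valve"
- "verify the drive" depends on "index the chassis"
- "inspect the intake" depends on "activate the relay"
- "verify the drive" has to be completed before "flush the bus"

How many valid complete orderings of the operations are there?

Only "activate the relay" has no prerequisites, so it must go first.
Enumerating by repeatedly choosing an available operation (one whose prerequisites are all placed) gives 5 distinct complete orderings.

5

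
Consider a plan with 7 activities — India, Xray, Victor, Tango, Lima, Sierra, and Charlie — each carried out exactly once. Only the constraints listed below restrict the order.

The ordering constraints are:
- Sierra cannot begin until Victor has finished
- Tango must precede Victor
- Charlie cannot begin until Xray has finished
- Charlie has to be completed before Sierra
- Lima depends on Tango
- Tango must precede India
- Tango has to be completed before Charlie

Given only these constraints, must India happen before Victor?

No

No chain of constraints connects India to Victor in either direction.
A valid ordering placing Victor before India exists, so the answer is no.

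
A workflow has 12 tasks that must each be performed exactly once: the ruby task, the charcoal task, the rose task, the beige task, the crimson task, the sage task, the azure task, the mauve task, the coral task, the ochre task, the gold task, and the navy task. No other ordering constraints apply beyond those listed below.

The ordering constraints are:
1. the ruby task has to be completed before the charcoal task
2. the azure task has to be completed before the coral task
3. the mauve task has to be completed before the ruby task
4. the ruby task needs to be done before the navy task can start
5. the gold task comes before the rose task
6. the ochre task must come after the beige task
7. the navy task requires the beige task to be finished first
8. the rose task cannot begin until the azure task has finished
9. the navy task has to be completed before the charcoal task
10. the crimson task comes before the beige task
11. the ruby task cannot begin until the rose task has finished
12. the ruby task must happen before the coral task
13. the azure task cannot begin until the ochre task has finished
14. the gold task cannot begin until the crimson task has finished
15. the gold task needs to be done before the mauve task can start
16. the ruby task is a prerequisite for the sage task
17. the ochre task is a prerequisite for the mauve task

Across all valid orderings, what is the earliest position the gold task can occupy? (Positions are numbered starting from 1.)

Working backwards through the constraints from the gold task, its only required predecessor is the crimson task.
With 1 mandatory predecessor, the earliest the gold task can sit is position 1+1 = 2, and placing just that one first achieves it.

2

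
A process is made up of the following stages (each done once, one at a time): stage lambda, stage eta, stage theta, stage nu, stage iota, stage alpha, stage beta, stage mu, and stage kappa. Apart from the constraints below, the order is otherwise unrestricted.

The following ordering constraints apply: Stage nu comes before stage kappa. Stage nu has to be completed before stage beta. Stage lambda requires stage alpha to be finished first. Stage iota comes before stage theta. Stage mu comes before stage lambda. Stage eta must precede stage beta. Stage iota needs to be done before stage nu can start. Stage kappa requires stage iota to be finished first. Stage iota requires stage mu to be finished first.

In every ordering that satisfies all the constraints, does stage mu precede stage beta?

Yes

Chaining the stated constraints: stage mu → stage iota → stage nu → stage beta.
That forces stage mu before stage beta in every valid schedule.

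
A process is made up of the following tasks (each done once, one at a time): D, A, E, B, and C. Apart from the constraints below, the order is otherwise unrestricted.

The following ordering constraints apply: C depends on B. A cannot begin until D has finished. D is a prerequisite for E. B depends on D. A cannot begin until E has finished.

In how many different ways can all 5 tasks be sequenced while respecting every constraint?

6

D is the only task with nothing required before it, so every ordering starts there.
Systematically extending each partial ordering one task at a time and counting, there are 6 complete orderings.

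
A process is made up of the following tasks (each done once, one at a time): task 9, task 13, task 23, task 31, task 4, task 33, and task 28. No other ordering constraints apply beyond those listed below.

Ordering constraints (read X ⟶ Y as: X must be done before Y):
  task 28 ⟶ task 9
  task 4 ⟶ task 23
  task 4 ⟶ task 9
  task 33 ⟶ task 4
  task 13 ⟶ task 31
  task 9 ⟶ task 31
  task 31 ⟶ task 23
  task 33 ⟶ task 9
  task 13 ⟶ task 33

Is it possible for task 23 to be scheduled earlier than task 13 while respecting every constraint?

The constraints give a chain task 13 → task 31 → task 23, which forces task 13 before task 23.
So no valid ordering can have task 23 before task 13.

No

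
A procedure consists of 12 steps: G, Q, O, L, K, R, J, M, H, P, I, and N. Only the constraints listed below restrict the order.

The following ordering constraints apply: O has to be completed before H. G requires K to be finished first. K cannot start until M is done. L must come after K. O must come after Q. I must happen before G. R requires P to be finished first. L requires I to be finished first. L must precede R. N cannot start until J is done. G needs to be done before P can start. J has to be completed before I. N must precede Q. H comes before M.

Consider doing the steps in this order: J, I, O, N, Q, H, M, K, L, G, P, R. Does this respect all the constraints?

No

In the proposed order, O appears before Q.
But one of the constraints requires Q before O, so this ordering violates it.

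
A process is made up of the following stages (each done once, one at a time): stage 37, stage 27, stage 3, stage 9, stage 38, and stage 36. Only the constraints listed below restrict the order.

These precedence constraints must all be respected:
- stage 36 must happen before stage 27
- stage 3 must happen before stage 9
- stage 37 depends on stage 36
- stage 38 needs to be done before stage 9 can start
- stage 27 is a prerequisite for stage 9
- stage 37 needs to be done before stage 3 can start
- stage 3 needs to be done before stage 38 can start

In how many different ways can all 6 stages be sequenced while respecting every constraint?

4

Only stage 36 has no prerequisites, so it must go first.
Enumerating by repeatedly choosing an available stage (one whose prerequisites are all placed) gives 4 distinct complete orderings.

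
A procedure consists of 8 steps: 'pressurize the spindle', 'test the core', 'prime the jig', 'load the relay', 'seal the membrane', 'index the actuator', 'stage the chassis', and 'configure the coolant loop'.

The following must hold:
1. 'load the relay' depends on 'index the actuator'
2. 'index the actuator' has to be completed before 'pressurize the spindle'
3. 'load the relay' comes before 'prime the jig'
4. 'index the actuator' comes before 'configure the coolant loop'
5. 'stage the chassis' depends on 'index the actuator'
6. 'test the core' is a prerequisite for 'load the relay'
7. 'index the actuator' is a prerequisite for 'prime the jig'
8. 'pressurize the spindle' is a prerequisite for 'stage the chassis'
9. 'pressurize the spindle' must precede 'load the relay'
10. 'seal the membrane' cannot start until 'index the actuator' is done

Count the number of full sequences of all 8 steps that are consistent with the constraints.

The steps with no prerequisites are 'test the core', 'index the actuator'; any of them can be placed first.
Enumerating by repeatedly choosing an available step (one whose prerequisites are all placed) gives 384 distinct complete orderings.

384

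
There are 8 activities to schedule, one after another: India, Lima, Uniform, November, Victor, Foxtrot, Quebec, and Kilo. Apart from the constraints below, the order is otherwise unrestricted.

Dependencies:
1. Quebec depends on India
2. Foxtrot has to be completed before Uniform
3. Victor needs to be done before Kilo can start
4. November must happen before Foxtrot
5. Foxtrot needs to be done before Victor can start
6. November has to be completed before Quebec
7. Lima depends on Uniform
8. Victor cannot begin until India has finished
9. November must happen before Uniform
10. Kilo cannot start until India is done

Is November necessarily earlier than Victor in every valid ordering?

Yes

Chaining the stated constraints: November → Foxtrot → Victor.
That forces November before Victor in every valid schedule.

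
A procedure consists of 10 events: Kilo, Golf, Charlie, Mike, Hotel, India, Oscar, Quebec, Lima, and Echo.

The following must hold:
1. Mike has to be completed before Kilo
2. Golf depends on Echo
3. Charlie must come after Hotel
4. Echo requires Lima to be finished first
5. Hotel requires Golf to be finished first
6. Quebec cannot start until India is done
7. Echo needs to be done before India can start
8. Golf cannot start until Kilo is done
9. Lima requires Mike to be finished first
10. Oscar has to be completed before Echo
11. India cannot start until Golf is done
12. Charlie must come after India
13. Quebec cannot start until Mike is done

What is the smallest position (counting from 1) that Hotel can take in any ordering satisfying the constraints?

7

The events that are forced before Hotel, directly or transitively, are Kilo, Golf, Mike, Oscar, Lima, Echo. That's 6 events.
With 6 mandatory predecessors, the earliest Hotel can sit is position 6+1 = 7, and placing just those 6 first achieves it.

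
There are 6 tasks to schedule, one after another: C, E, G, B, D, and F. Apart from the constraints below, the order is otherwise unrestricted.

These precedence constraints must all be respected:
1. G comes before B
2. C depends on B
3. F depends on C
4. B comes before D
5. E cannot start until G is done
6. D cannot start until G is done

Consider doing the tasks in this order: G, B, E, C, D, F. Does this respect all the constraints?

Yes

Every stated constraint is respected: G sits at position 1, ahead of D at position 5, and each of the other listed pairs likewise has the predecessor earlier in the sequence.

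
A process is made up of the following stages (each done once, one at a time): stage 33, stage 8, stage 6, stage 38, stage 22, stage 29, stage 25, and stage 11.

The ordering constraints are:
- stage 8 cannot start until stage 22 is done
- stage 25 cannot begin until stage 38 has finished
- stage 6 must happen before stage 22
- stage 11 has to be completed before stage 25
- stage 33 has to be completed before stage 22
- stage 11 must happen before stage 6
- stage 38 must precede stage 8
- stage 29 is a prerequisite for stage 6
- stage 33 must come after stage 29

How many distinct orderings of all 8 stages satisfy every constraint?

3 stages have no prerequisites (stage 38, stage 29, stage 11), so any of them could come first.
Enumerating by repeatedly choosing an available stage (one whose prerequisites are all placed) gives 121 distinct complete orderings.

121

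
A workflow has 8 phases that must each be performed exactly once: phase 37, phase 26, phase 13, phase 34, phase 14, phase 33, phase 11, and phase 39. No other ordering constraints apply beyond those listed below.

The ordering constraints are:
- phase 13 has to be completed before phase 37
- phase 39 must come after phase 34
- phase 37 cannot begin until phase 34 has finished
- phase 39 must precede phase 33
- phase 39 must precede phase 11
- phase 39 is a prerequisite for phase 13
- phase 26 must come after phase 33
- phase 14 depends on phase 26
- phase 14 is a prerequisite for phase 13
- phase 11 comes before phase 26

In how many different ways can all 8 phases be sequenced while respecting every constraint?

Only phase 34 has no prerequisites, so it must go first.
Systematically extending each partial ordering one phase at a time and counting, there are 2 complete orderings.

2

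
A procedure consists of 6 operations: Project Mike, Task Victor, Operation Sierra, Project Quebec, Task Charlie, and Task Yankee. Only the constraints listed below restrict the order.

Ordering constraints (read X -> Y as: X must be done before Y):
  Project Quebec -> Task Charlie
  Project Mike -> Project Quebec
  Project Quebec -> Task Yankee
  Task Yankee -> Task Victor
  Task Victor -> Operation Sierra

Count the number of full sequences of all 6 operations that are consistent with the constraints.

Project Mike is the only operation with nothing required before it, so every ordering starts there.
Systematically extending each partial ordering one operation at a time and counting, there are 4 complete orderings.

4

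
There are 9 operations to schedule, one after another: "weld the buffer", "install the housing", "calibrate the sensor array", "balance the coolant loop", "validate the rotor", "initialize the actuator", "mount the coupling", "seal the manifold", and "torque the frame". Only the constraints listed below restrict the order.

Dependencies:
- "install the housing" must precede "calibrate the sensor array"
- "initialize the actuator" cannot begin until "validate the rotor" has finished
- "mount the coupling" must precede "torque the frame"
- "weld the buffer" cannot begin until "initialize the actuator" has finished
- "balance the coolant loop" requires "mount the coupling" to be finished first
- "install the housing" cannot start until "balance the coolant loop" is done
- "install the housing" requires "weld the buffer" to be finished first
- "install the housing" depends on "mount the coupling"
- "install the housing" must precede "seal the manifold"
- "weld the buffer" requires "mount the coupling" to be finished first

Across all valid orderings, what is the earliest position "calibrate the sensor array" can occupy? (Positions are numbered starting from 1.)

7

Every operation that must precede "calibrate the sensor array" has to come before it. Tracing all chains that end at "calibrate the sensor array", those operations are: "weld the buffer", "install the housing", "balance the coolant loop", "validate the rotor", "initialize the actuator", "mount the coupling" — 6 in total.
With 6 mandatory predecessors, the earliest "calibrate the sensor array" can sit is position 6+1 = 7, and placing just those 6 first achieves it.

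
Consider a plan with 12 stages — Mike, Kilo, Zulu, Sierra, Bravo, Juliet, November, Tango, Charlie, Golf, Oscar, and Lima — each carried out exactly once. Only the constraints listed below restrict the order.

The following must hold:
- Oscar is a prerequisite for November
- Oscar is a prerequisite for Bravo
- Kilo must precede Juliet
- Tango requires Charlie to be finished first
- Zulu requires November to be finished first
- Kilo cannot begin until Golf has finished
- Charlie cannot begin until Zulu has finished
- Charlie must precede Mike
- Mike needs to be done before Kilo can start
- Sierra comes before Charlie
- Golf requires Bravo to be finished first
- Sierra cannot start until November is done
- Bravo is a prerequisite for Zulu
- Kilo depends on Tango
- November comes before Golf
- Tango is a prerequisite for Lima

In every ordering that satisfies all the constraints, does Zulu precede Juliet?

There is a constraint chain Zulu → Charlie → Mike → Kilo → Juliet.
That forces Zulu before Juliet in every valid schedule.

Yes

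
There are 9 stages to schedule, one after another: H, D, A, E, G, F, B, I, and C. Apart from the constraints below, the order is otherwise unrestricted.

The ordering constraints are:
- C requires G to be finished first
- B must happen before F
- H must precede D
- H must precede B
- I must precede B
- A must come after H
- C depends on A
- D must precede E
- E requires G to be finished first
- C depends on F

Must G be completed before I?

No chain of constraints connects G to I in either direction.
There exist valid orderings with I before G, so G is not required to come first.

No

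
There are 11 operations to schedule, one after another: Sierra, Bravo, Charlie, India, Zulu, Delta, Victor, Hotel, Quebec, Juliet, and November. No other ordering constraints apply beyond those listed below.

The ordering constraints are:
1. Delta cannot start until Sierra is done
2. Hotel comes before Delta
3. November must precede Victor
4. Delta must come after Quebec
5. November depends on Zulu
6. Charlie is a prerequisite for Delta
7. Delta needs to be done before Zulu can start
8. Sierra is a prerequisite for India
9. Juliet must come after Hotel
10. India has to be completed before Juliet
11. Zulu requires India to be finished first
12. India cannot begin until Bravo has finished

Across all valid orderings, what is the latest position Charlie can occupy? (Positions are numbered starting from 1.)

7

Following every chain forward from Charlie, the operations that must come later are Zulu, Delta, Victor, November — 4 of them.
So at least 4 operations follow Charlie, putting Charlie no later than position 7. That position is achievable by scheduling everything else first.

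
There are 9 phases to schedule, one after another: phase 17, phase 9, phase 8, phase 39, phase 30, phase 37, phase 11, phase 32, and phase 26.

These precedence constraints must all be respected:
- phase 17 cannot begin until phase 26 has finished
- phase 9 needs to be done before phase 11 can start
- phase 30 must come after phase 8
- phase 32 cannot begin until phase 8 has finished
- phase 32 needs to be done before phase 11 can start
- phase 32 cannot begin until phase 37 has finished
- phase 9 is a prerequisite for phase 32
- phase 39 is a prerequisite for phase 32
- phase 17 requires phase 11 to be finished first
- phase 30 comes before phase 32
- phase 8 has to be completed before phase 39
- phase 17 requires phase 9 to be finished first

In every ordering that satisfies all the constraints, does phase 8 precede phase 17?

Tracing the constraints gives a chain: phase 8 → phase 32 → phase 11 → phase 17.
So phase 8 must precede phase 17 in any valid ordering.

Yes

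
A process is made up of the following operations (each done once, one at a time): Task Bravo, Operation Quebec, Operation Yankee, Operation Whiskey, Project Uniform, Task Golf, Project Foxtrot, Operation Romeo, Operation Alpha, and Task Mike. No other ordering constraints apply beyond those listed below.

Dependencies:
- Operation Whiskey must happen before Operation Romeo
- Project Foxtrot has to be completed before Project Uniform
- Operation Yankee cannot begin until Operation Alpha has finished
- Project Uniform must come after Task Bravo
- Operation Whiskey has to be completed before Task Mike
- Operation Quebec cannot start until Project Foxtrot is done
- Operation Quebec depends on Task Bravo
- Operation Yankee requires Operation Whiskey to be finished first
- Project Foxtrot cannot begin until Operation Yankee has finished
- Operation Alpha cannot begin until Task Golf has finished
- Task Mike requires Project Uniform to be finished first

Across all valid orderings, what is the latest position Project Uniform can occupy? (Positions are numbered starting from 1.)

9

The only operation forced after Project Uniform (directly or by a chain) is Task Mike.
So at least 1 operation follows Project Uniform, putting Project Uniform no later than position 9. That position is achievable by scheduling everything else first.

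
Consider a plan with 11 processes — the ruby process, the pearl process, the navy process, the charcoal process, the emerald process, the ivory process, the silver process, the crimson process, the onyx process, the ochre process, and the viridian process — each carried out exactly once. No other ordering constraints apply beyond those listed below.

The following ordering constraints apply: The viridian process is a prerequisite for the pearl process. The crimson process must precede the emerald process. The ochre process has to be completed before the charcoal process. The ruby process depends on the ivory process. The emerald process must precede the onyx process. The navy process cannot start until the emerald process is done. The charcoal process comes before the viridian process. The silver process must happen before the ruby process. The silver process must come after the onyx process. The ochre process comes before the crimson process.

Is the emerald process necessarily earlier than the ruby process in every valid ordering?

Following the dependencies: the emerald process → the onyx process → the silver process → the ruby process.
Hence the emerald process necessarily comes before the ruby process.

Yes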